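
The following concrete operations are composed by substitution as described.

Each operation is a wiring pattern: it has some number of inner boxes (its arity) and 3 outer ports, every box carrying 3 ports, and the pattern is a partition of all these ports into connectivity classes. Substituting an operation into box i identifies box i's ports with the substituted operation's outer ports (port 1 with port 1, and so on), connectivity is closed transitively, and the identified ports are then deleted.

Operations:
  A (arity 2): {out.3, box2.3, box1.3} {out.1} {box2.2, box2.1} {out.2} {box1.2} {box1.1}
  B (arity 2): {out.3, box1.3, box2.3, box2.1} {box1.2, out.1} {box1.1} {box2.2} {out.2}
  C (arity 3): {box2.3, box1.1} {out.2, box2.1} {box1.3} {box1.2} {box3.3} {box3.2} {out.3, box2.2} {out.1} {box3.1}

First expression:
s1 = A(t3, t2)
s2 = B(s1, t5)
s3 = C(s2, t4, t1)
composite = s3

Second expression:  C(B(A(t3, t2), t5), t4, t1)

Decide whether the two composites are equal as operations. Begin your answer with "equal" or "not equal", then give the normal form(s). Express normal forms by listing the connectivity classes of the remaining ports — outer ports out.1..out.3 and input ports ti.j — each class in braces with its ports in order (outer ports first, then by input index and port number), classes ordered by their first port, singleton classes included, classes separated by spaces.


The first expression, normalized: {out.1} {out.2, t4.1} {out.3, t4.2} {t1.1} {t1.2} {t1.3} {t2.1, t2.2} {t2.3, t3.3, t5.1, t5.3} {t3.1} {t3.2} {t4.3} {t5.2}
The second expression, normalized: {out.1} {out.2, t4.1} {out.3, t4.2} {t1.1} {t1.2} {t1.3} {t2.1, t2.2} {t2.3, t3.3, t5.1, t5.3} {t3.1} {t3.2} {t4.3} {t5.2}
Same normal form: equal.

equal: each reduces to {out.1} {out.2, t4.1} {out.3, t4.2} {t1.1} {t1.2} {t1.3} {t2.1, t2.2} {t2.3, t3.3, t5.1, t5.3} {t3.1} {t3.2} {t4.3} {t5.2}


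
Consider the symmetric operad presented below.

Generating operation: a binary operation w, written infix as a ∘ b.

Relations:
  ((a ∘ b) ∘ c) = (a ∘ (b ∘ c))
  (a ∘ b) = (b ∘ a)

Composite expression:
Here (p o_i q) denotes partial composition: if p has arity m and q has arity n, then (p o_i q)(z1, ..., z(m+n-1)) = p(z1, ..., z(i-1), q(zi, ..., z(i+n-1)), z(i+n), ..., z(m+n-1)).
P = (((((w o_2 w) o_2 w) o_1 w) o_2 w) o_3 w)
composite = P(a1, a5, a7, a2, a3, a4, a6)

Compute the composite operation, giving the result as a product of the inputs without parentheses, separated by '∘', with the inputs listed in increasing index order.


a1 ∘ a2 ∘ a3 ∘ a4 ∘ a5 ∘ a6 ∘ a7


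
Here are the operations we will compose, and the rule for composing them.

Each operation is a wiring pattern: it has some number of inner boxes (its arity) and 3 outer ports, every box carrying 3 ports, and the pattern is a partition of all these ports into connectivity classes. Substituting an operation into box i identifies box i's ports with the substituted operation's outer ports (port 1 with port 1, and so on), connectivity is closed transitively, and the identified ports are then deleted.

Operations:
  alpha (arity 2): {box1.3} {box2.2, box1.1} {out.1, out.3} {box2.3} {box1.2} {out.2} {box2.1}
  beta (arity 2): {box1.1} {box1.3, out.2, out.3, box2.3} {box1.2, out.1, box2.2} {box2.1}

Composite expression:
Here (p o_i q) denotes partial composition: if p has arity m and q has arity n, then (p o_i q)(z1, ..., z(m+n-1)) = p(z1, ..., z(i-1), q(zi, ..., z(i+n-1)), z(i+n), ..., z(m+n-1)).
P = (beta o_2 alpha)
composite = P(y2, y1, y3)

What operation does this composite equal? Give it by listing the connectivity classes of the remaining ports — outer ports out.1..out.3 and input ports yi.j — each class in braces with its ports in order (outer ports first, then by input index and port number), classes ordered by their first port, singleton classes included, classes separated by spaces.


{out.1, y2.2} {out.2, out.3, y2.3} {y1.1, y3.2} {y1.2} {y1.3} {y2.1} {y3.1} {y3.3}

Reachability decides: close wires over beta-identified ports.
the subtree at alpha composes to {out.1, out.3} {out.2} {y1.1, y3.2} {y1.2} {y1.3} {y3.1} {y3.3} on (y1, y3); out.j = own outer ports
the subtree at beta composes to {out.1, y2.2} {out.2, out.3, y2.3} {y1.1, y3.2} {y1.2} {y1.3} {y2.1} {y3.1} {y3.3} on (y2, y1, y3); out.j = own outer ports


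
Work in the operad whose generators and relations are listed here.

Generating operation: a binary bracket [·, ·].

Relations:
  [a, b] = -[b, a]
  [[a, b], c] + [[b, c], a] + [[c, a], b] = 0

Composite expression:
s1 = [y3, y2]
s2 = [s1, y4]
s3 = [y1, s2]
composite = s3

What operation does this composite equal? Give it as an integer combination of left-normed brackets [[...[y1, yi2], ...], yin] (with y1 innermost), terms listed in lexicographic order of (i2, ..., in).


-[[[y1, y2], y3], y4] + [[[y1, y3], y2], y4] + [[[y1, y4], y2], y3] - [[[y1, y4], y3], y2]

Skip Jacobi rewriting: expand, keep y1-initial words, read off terms.
Composite bracket: [y1, [[y3, y2], y4]]
Expanding via [a, b] = ab - ba: 8 signed words (2^3 = 8).
Collect the words opening with y1:
  from y1y2y3y4, sign -1: term -[[[y1, y2], y3], y4]
  from y1y3y2y4, sign +1: term +[[[y1, y3], y2], y4]
  from y1y4y2y3, sign +1: term +[[[y1, y4], y2], y3]
  from y1y4y3y2, sign -1: term -[[[y1, y4], y3], y2]


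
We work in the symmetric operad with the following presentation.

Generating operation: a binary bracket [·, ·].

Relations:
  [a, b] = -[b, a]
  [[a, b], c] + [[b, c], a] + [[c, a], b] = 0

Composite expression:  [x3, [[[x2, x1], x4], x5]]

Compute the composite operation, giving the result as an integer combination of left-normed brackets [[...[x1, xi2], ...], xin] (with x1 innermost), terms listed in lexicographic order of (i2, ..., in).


[[[[x1, x2], x4], x5], x3]

Expand each bracket as ab - ba; the x1-initial words give the coefficients.
Composite bracket: [x3, [[[x2, x1], x4], x5]]
Under [a, b] = ab - ba we get 16 signed associative words (2^4 = 16).
Only words starting with x1 matter:
  x1x2x4x5x3 (sign +1) contributes +[[[[x1, x2], x4], x5], x3]


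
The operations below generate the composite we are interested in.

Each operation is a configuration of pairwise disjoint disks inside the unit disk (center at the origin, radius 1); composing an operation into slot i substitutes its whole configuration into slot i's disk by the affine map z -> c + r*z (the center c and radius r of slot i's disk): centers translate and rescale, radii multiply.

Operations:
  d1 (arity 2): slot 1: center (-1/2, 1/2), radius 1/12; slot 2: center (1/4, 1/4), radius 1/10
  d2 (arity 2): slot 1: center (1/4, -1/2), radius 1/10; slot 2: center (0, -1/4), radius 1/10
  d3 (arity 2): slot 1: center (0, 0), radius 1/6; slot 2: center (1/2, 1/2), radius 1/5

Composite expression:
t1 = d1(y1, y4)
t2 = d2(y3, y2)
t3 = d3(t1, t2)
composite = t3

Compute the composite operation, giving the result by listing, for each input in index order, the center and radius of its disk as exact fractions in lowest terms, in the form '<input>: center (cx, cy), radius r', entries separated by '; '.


Affine substitution under d3: radii multiply and y-centers shift.
for y1, the 2-step affine chain lands on center (-1/12, 1/12), radius 1/72
for y4, the 2-step affine chain lands on center (1/24, 1/24), radius 1/60
for y3, the 2-step affine chain lands on center (11/20, 2/5), radius 1/50
for y2, the 2-step affine chain lands on center (1/2, 9/20), radius 1/50

y1: center (-1/12, 1/12), radius 1/72; y2: center (1/2, 9/20), radius 1/50; y3: center (11/20, 2/5), radius 1/50; y4: center (1/24, 1/24), radius 1/60


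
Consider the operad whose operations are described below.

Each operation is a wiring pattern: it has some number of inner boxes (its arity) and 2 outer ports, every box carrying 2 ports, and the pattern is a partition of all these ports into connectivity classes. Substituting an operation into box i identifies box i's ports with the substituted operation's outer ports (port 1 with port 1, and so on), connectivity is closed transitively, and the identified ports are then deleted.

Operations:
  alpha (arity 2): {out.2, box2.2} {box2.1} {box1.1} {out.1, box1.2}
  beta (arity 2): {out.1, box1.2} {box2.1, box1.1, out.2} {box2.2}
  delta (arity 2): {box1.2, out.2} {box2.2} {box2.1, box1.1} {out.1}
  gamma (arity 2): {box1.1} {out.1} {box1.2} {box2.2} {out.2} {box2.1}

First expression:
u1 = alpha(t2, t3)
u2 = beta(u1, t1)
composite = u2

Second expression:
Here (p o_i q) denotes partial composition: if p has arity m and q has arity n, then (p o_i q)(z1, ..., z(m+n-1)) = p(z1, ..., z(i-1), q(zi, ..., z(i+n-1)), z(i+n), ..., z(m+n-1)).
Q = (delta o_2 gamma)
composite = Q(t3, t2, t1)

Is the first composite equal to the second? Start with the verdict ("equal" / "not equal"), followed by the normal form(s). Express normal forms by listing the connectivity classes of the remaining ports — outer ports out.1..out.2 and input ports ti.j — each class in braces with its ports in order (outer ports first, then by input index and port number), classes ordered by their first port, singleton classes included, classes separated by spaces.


not equal; the first gives {out.1, t3.2} {out.2, t1.1, t2.2} {t1.2} {t2.1} {t3.1} and the second {out.1} {out.2, t3.2} {t1.1} {t1.2} {t2.1} {t2.2} {t3.1}

The first composite normalizes to {out.1, t3.2} {out.2, t1.1, t2.2} {t1.2} {t2.1} {t3.1}
The second composite normalizes to {out.1} {out.2, t3.2} {t1.1} {t1.2} {t2.1} {t2.2} {t3.1}
They disagree, so not equal.


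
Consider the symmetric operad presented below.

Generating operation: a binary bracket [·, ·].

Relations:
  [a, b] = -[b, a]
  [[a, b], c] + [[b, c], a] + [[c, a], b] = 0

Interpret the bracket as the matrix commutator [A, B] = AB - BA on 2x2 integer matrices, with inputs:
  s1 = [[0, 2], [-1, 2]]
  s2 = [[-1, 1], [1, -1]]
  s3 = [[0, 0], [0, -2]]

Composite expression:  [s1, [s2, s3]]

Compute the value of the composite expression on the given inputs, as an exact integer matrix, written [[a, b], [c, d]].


[[2, 4], [4, -2]]

[s2, s3] = [[0, -2], [2, 0]]
[s1, [s2, s3]] = [[2, 4], [4, -2]]


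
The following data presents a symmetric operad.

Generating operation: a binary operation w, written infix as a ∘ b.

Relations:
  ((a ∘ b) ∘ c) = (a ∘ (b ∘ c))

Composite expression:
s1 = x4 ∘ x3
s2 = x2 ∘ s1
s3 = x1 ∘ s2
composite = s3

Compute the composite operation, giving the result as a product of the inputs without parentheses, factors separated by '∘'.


x1 ∘ x2 ∘ x4 ∘ x3

Associativity of w dissolves the nesting; only the x-input order survives.
(x4 ∘ x3) unparenthesizes to x4 ∘ x3
(x2 ∘ (x4 ∘ x3)) unparenthesizes to x2 ∘ x4 ∘ x3
(x1 ∘ (x2 ∘ (x4 ∘ x3))) unparenthesizes to x1 ∘ x2 ∘ x4 ∘ x3


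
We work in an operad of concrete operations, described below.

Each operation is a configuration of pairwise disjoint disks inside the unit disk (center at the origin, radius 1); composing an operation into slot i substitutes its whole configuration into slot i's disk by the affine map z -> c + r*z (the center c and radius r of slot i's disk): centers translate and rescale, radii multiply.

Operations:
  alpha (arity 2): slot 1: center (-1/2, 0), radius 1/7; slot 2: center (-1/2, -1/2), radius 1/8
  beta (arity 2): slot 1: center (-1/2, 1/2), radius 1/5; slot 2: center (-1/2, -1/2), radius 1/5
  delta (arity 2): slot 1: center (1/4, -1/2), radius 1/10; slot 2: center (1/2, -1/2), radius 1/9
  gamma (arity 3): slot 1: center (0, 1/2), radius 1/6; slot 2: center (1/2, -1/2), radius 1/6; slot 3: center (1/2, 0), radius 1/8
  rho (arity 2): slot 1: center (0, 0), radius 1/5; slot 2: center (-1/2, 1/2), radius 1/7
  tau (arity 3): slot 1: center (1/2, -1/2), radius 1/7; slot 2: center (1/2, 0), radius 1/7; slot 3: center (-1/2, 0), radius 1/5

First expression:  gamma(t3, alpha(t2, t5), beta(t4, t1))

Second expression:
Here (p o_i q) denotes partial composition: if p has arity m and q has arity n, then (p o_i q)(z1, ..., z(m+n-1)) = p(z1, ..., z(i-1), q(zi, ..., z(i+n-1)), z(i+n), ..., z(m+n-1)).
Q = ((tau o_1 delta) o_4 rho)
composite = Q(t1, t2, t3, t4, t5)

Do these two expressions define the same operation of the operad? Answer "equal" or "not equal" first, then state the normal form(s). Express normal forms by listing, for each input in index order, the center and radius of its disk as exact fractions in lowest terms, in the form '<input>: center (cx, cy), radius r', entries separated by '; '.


The first expression, normalized: t1: center (7/16, -1/16), radius 1/40; t2: center (5/12, -1/2), radius 1/42; t3: center (0, 1/2), radius 1/6; t4: center (7/16, 1/16), radius 1/40; t5: center (5/12, -7/12), radius 1/48
The second expression, normalized: t1: center (15/28, -4/7), radius 1/70; t2: center (4/7, -4/7), radius 1/63; t3: center (1/2, 0), radius 1/7; t4: center (-1/2, 0), radius 1/25; t5: center (-3/5, 1/10), radius 1/35
The normal forms differ: not equal.

not equal — first t1: center (7/16, -1/16), radius 1/40; t2: center (5/12, -1/2), radius 1/42; t3: center (0, 1/2), radius 1/6; t4: center (7/16, 1/16), radius 1/40; t5: center (5/12, -7/12), radius 1/48, second t1: center (15/28, -4/7), radius 1/70; t2: center (4/7, -4/7), radius 1/63; t3: center (1/2, 0), radius 1/7; t4: center (-1/2, 0), radius 1/25; t5: center (-3/5, 1/10), radius 1/35


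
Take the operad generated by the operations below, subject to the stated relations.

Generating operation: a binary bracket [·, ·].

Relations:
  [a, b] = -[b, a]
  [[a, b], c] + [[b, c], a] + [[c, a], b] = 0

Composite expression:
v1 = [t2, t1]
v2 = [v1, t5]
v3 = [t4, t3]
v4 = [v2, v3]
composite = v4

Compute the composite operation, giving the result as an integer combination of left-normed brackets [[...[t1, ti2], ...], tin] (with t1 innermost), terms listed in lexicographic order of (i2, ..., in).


[[[[t1, t2], t5], t3], t4] - [[[[t1, t2], t5], t4], t3]


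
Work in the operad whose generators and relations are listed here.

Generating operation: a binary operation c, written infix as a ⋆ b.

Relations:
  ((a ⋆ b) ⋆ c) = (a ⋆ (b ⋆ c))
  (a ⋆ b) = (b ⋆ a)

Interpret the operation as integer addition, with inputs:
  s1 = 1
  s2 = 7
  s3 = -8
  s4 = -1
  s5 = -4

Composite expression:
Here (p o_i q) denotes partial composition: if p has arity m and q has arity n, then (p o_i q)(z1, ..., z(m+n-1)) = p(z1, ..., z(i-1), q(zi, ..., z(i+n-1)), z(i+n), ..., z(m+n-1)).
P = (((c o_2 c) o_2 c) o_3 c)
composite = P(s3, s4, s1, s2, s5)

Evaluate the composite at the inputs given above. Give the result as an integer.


-5

(s1 ⋆ s2) = 8
(s4 ⋆ (s1 ⋆ s2)) = 7
((s4 ⋆ (s1 ⋆ s2)) ⋆ s5) = 3
(s3 ⋆ ((s4 ⋆ (s1 ⋆ s2)) ⋆ s5)) = -5


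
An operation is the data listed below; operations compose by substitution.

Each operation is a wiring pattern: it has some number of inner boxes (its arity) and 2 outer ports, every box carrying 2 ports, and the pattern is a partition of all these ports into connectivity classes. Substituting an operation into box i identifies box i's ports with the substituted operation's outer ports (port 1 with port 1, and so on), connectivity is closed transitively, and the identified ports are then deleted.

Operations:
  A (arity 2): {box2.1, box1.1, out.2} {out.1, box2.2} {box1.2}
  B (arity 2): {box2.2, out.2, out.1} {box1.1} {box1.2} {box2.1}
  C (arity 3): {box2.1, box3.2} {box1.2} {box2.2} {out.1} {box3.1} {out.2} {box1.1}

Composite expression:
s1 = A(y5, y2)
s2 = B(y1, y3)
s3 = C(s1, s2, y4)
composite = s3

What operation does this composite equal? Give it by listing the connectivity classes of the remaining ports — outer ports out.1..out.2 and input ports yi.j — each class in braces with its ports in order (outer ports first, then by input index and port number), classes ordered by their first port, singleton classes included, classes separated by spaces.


{out.1} {out.2} {y1.1} {y1.2} {y2.1, y5.1} {y2.2} {y3.1} {y3.2, y4.2} {y4.1} {y5.2}

Two ports join when wires chain via C-identified ports.
through A, on inputs (y5, y2): {out.1, y2.2} {out.2, y2.1, y5.1} {y5.2} (out.j = stage outer ports)
through B, on inputs (y1, y3): {out.1, out.2, y3.2} {y1.1} {y1.2} {y3.1} (out.j = stage outer ports)
through C, on inputs (y5, y2, y1, y3, y4): {out.1} {out.2} {y1.1} {y1.2} {y2.1, y5.1} {y2.2} {y3.1} {y3.2, y4.2} {y4.1} {y5.2} (out.j = stage outer ports)


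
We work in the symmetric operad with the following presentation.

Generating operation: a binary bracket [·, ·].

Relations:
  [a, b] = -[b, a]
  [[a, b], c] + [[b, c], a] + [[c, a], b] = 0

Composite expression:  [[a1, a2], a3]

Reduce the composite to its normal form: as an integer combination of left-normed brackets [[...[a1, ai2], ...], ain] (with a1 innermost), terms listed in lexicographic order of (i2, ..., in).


[[a1, a2], a3]

Antisymmetry and Jacobi reduce to a1-anchored left-normed brackets.
Composite bracket: [[a1, a2], a3]
Expanding via [a, b] = ab - ba: 4 signed words (2^2 = 4).
Keep just the words that open with a1:
  from a1a2a3, sign +1: term +[[a1, a2], a3]


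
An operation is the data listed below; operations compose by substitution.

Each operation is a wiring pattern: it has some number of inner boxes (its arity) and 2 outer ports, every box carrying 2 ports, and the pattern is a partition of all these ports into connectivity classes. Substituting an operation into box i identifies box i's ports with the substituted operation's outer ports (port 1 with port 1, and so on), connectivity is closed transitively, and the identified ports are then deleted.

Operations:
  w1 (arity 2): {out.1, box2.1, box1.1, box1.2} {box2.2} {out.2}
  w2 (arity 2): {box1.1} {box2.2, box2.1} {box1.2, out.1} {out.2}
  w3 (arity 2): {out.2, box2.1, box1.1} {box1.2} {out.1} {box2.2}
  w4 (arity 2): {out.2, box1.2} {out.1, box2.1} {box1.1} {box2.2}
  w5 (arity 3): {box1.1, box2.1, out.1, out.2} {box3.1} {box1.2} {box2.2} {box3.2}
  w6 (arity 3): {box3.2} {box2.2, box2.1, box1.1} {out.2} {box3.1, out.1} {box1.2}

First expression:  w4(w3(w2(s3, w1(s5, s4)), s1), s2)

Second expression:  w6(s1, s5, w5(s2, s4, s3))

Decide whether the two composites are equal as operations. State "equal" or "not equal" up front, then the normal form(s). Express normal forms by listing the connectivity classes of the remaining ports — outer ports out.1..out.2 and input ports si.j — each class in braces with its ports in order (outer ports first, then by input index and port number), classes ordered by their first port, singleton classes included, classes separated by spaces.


not equal; first: {out.1, s2.1} {out.2, s1.1, s3.2} {s1.2} {s2.2} {s3.1} {s4.1, s5.1, s5.2} {s4.2}; second: {out.1, s2.1, s4.1} {out.2} {s1.1, s5.1, s5.2} {s1.2} {s2.2} {s3.1} {s3.2} {s4.2}

Normal form of the first expression: {out.1, s2.1} {out.2, s1.1, s3.2} {s1.2} {s2.2} {s3.1} {s4.1, s5.1, s5.2} {s4.2}
Normal form of the second expression: {out.1, s2.1, s4.1} {out.2} {s1.1, s5.1, s5.2} {s1.2} {s2.2} {s3.1} {s3.2} {s4.2}
Distinct normal forms: not equal.


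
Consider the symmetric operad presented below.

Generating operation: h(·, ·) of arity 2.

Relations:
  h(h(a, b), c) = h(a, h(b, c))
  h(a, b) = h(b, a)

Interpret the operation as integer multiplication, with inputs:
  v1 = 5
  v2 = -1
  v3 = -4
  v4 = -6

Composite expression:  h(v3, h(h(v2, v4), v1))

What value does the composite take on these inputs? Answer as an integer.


-120


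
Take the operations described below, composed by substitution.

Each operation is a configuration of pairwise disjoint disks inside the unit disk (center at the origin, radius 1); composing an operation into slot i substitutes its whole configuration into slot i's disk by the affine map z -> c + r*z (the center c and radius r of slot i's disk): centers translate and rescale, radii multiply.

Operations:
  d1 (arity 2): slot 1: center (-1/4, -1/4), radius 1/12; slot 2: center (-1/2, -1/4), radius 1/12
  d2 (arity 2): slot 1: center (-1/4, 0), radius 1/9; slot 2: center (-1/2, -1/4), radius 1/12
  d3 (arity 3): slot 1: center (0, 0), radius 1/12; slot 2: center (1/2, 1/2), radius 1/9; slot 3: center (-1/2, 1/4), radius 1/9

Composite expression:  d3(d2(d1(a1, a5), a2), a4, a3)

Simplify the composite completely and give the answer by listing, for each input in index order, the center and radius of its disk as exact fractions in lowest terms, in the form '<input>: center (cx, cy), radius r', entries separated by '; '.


a1: center (-5/216, -1/432), radius 1/1296; a2: center (-1/24, -1/48), radius 1/144; a3: center (-1/2, 1/4), radius 1/9; a4: center (1/2, 1/2), radius 1/9; a5: center (-11/432, -1/432), radius 1/1296

Nesting under d3 composes maps z -> c + r*z down each a-path.
a1: after 3 affine steps, its disk has center (-5/216, -1/432), radius 1/1296
a5: after 3 affine steps, its disk has center (-11/432, -1/432), radius 1/1296
a2: after 2 affine steps, its disk has center (-1/24, -1/48), radius 1/144
a4: after 1 affine step, its disk has center (1/2, 1/2), radius 1/9
a3: after 1 affine step, its disk has center (-1/2, 1/4), radius 1/9


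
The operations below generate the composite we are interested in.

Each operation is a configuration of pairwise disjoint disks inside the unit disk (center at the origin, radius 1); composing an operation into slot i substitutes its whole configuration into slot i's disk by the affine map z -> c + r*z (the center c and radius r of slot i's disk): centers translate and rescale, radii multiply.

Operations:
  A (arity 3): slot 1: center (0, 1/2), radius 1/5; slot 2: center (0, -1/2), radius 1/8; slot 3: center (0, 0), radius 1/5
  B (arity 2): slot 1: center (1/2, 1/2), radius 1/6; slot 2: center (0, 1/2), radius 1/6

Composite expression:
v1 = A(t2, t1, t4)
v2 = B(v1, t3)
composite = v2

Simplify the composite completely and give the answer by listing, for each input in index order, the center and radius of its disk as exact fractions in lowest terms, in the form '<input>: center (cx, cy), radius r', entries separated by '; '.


t1: center (1/2, 5/12), radius 1/48; t2: center (1/2, 7/12), radius 1/30; t3: center (0, 1/2), radius 1/6; t4: center (1/2, 1/2), radius 1/30

Affine substitution under B: radii multiply and t-centers shift.
input t2: composing its 2 substitution steps yields center (1/2, 7/12), radius 1/30
input t1: composing its 2 substitution steps yields center (1/2, 5/12), radius 1/48
input t4: composing its 2 substitution steps yields center (1/2, 1/2), radius 1/30
input t3: composing its 1 substitution step yields center (0, 1/2), radius 1/6


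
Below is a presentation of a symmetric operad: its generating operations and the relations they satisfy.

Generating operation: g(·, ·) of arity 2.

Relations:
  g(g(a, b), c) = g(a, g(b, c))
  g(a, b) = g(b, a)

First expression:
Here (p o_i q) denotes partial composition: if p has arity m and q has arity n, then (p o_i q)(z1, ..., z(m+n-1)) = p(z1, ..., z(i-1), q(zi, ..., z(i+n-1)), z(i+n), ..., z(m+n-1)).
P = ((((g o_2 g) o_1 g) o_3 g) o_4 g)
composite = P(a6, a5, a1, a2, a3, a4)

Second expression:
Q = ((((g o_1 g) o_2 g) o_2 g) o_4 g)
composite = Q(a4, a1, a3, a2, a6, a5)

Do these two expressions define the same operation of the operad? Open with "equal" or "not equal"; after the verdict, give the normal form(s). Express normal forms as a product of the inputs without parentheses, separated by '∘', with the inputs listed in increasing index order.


equal: each reduces to a1 ∘ a2 ∘ a3 ∘ a4 ∘ a5 ∘ a6

The first expression, normalized: a1 ∘ a2 ∘ a3 ∘ a4 ∘ a5 ∘ a6
The second expression, normalized: a1 ∘ a2 ∘ a3 ∘ a4 ∘ a5 ∘ a6
Both agree, so they are equal.


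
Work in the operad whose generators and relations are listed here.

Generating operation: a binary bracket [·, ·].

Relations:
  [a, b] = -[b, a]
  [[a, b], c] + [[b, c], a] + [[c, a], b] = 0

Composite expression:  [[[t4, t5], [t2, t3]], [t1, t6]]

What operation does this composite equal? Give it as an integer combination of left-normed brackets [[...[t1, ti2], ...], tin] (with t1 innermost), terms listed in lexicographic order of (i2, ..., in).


A multilinear Lie element is pinned by t1-initial words (t1 innermost).
Composite bracket: [[[t4, t5], [t2, t3]], [t1, t6]]
Each bracket splits as ab - ba, giving 32 signed words (2^5 = 32).
Keep just the words that open with t1:
  t1t6t2t3t4t5 (sign +1) contributes +[[[[[t1, t6], t2], t3], t4], t5]
  t1t6t2t3t5t4 (sign -1) contributes -[[[[[t1, t6], t2], t3], t5], t4]
  t1t6t3t2t4t5 (sign -1) contributes -[[[[[t1, t6], t3], t2], t4], t5]
  t1t6t3t2t5t4 (sign +1) contributes +[[[[[t1, t6], t3], t2], t5], t4]
  t1t6t4t5t2t3 (sign -1) contributes -[[[[[t1, t6], t4], t5], t2], t3]
  t1t6t4t5t3t2 (sign +1) contributes +[[[[[t1, t6], t4], t5], t3], t2]
  t1t6t5t4t2t3 (sign +1) contributes +[[[[[t1, t6], t5], t4], t2], t3]
  t1t6t5t4t3t2 (sign -1) contributes -[[[[[t1, t6], t5], t4], t3], t2]

[[[[[t1, t6], t2], t3], t4], t5] - [[[[[t1, t6], t2], t3], t5], t4] - [[[[[t1, t6], t3], t2], t4], t5] + [[[[[t1, t6], t3], t2], t5], t4] - [[[[[t1, t6], t4], t5], t2], t3] + [[[[[t1, t6], t4], t5], t3], t2] + [[[[[t1, t6], t5], t4], t2], t3] - [[[[[t1, t6], t5], t4], t3], t2]


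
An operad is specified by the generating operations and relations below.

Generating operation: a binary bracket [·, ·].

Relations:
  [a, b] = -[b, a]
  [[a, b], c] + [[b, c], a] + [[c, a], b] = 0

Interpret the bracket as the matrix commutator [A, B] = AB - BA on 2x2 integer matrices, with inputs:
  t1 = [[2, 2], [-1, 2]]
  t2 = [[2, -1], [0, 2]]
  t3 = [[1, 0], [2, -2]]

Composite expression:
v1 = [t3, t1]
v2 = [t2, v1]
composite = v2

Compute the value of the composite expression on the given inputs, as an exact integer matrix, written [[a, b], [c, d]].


[[-3, -8], [0, 3]]

[t3, t1] = [[-4, 6], [3, 4]]
[t2, [t3, t1]] = [[-3, -8], [0, 3]]


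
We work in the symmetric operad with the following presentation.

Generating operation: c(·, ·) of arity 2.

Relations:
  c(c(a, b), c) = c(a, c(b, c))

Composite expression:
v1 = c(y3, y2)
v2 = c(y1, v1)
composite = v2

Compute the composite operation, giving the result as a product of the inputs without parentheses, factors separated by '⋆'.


y1 ⋆ y3 ⋆ y2

Key point: c is associative — brackets drop, the y-order remains.
c(y3, y2) collapses to y3 ⋆ y2
c(y1, c(y3, y2)) collapses to y1 ⋆ y3 ⋆ y2


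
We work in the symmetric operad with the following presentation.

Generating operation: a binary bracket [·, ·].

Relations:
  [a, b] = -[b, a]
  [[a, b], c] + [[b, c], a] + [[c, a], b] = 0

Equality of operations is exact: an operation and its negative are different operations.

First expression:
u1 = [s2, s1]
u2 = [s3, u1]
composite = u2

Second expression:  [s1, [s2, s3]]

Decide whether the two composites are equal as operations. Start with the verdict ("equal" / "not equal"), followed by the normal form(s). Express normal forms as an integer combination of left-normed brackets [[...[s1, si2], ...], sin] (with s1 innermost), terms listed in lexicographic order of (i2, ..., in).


not equal; first: [[s1, s2], s3]; second: [[s1, s2], s3] - [[s1, s3], s2]

Reducing the first expression gives [[s1, s2], s3]
Reducing the second expression gives [[s1, s2], s3] - [[s1, s3], s2]
No match — not equal.


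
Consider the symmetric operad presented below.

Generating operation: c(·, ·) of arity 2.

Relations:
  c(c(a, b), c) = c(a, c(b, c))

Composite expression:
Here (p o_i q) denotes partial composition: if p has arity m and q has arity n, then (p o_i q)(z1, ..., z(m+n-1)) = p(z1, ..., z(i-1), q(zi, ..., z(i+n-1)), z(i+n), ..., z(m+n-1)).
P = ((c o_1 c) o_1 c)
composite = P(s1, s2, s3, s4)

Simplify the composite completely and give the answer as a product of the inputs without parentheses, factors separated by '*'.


s1 * s2 * s3 * s4

All parenthesizations of c agree; list the s-inputs left to right.
c(s1, s2) linearizes to s1 * s2
c(c(s1, s2), s3) linearizes to s1 * s2 * s3
c(c(c(s1, s2), s3), s4) linearizes to s1 * s2 * s3 * s4


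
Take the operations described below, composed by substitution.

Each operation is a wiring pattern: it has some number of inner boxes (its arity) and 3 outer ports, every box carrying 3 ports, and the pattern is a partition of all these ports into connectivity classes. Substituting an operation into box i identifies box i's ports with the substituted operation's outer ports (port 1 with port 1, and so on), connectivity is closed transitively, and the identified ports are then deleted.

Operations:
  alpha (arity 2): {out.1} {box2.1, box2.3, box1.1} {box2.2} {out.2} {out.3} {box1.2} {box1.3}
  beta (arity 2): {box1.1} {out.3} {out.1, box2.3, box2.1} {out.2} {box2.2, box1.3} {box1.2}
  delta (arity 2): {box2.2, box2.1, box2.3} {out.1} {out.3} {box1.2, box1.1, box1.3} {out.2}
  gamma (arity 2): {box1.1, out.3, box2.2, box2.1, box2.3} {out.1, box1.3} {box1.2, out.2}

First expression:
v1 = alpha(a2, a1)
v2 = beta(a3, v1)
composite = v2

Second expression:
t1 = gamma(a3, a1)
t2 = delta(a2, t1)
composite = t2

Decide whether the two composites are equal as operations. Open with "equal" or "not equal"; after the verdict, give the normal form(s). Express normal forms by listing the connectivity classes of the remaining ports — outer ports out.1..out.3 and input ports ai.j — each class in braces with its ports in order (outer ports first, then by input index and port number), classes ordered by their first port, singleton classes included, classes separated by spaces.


not equal; first: {out.1} {out.2} {out.3} {a1.1, a1.3, a2.1} {a1.2} {a2.2} {a2.3} {a3.1} {a3.2} {a3.3}; second: {out.1} {out.2} {out.3} {a1.1, a1.2, a1.3, a3.1, a3.2, a3.3} {a2.1, a2.2, a2.3}


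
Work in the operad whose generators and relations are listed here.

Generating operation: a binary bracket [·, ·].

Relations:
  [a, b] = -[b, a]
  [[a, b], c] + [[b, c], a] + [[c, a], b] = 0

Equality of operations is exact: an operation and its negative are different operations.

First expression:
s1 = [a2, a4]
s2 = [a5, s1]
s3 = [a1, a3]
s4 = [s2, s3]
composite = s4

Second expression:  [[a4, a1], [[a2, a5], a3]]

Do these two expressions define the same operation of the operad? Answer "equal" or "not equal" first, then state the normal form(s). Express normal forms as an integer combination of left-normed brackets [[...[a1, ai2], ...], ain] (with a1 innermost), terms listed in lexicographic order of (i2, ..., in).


not equal; the first gives [[[[a1, a3], a2], a4], a5] - [[[[a1, a3], a4], a2], a5] - [[[[a1, a3], a5], a2], a4] + [[[[a1, a3], a5], a4], a2] and the second -[[[[a1, a4], a2], a5], a3] + [[[[a1, a4], a3], a2], a5] - [[[[a1, a4], a3], a5], a2] + [[[[a1, a4], a5], a2], a3]

Normal form of the first expression: [[[[a1, a3], a2], a4], a5] - [[[[a1, a3], a4], a2], a5] - [[[[a1, a3], a5], a2], a4] + [[[[a1, a3], a5], a4], a2]
Normal form of the second expression: -[[[[a1, a4], a2], a5], a3] + [[[[a1, a4], a3], a2], a5] - [[[[a1, a4], a3], a5], a2] + [[[[a1, a4], a5], a2], a3]
No match — not equal.


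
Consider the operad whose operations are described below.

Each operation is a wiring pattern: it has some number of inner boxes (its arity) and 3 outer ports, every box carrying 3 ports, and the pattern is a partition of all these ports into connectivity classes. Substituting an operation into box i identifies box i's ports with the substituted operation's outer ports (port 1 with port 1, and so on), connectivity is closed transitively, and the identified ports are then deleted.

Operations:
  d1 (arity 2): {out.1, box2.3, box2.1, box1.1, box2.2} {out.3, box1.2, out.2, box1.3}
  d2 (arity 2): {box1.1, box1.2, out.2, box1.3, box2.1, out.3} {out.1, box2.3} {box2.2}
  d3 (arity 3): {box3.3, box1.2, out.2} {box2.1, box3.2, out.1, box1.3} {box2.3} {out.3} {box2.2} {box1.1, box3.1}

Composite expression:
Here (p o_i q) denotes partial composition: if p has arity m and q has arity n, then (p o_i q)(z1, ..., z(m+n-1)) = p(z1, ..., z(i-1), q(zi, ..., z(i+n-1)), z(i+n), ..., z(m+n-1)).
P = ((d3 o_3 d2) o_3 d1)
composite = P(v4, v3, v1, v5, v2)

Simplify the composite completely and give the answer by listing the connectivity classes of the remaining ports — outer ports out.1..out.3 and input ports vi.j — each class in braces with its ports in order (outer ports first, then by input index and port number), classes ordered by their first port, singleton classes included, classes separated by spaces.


Treat the ports identified at d3 as solder joints: merge, then drop.
after d1, the pattern on (v1, v5) reads {out.1, v1.1, v5.1, v5.2, v5.3} {out.2, out.3, v1.2, v1.3} (out.j = its outer ports)
after d2, the pattern on (v1, v5, v2) reads {out.1, v2.3} {out.2, out.3, v1.1, v1.2, v1.3, v2.1, v5.1, v5.2, v5.3} {v2.2} (out.j = its outer ports)
after d3, the pattern on (v4, v3, v1, v5, v2) reads {out.1, out.2, v1.1, v1.2, v1.3, v2.1, v3.1, v4.2, v4.3, v5.1, v5.2, v5.3} {out.3} {v2.2} {v2.3, v4.1} {v3.2} {v3.3} (out.j = its outer ports)

{out.1, out.2, v1.1, v1.2, v1.3, v2.1, v3.1, v4.2, v4.3, v5.1, v5.2, v5.3} {out.3} {v2.2} {v2.3, v4.1} {v3.2} {v3.3}


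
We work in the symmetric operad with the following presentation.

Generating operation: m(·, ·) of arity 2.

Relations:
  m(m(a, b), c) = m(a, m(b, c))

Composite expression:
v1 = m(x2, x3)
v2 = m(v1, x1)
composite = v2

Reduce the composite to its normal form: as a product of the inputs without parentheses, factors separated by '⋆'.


x2 ⋆ x3 ⋆ x1

Key point: m is associative — brackets drop, the x-order remains.
m(x2, x3) unparenthesizes to x2 ⋆ x3
m(m(x2, x3), x1) unparenthesizes to x2 ⋆ x3 ⋆ x1


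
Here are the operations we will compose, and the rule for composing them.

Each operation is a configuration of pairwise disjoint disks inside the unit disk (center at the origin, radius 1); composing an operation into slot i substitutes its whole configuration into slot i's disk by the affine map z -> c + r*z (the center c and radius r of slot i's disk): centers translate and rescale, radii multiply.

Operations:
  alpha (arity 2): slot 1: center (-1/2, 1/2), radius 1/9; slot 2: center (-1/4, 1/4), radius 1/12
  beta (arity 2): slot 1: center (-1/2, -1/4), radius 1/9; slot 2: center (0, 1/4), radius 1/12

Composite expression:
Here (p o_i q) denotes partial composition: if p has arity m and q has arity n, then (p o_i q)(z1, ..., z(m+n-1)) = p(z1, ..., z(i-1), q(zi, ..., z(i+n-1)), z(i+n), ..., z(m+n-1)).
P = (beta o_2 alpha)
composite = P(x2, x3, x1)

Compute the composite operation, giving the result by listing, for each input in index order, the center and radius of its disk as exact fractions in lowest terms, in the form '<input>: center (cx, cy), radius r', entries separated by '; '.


Affine substitution under beta: radii multiply and x-centers shift.
x2: after 1 affine step, its disk has center (-1/2, -1/4), radius 1/9
x3: after 2 affine steps, its disk has center (-1/24, 7/24), radius 1/108
x1: after 2 affine steps, its disk has center (-1/48, 13/48), radius 1/144

x1: center (-1/48, 13/48), radius 1/144; x2: center (-1/2, -1/4), radius 1/9; x3: center (-1/24, 7/24), radius 1/108


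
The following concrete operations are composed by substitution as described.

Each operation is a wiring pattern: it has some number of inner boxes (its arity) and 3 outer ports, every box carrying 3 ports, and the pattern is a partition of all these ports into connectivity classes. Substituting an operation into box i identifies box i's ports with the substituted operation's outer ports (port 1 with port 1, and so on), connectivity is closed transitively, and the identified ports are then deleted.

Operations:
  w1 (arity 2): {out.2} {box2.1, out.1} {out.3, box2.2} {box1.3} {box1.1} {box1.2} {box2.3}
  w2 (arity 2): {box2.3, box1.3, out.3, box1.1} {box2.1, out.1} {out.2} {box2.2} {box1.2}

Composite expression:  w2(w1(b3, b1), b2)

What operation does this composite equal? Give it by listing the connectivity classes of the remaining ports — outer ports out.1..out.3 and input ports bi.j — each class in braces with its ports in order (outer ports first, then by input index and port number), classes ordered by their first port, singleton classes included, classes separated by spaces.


{out.1, b2.1} {out.2} {out.3, b1.1, b1.2, b2.3} {b1.3} {b2.2} {b3.1} {b3.2} {b3.3}

Substituting into w2 glues patterns; closure does the rest.
composing w1 on (b3, b1), with out.j its own outer ports: {out.1, b1.1} {out.2} {out.3, b1.2} {b1.3} {b3.1} {b3.2} {b3.3}
composing w2 on (b3, b1, b2), with out.j its own outer ports: {out.1, b2.1} {out.2} {out.3, b1.1, b1.2, b2.3} {b1.3} {b2.2} {b3.1} {b3.2} {b3.3}


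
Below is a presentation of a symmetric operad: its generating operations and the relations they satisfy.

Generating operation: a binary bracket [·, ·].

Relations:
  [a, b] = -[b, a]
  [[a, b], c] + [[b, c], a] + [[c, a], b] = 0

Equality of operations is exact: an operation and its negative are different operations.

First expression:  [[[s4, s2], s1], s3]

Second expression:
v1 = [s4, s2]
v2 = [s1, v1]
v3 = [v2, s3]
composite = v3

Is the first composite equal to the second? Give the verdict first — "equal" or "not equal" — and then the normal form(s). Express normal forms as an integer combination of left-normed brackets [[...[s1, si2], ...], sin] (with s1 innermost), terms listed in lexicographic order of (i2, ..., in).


not equal: they reduce to [[[s1, s2], s4], s3] - [[[s1, s4], s2], s3] and -[[[s1, s2], s4], s3] + [[[s1, s4], s2], s3]

The first composite normalizes to [[[s1, s2], s4], s3] - [[[s1, s4], s2], s3]
The second composite normalizes to -[[[s1, s2], s4], s3] + [[[s1, s4], s2], s3]
The normal forms differ: not equal.


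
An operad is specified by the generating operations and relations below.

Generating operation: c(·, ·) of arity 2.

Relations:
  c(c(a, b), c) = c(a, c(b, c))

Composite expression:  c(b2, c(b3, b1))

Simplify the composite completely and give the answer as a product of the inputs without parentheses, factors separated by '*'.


b2 * b3 * b1

Under associativity of c, the answer is the b's in reading order.
c(b3, b1) spells out as b3 * b1
c(b2, c(b3, b1)) spells out as b2 * b3 * b1


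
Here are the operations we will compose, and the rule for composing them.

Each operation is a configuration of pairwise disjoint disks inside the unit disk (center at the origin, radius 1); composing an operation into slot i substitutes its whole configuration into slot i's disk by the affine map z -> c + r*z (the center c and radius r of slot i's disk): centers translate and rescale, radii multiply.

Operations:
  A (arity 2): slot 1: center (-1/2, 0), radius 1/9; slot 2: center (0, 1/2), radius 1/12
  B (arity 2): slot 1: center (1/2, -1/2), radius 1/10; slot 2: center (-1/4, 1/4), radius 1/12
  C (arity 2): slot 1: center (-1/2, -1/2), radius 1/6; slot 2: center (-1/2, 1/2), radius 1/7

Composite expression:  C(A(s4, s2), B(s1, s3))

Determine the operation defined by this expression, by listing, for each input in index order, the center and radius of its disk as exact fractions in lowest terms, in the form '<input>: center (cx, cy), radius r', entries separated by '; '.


Below C, radii multiply path by path; the s-disk centers shift.
tracing s4 down its 2-map path: center (-7/12, -1/2), radius 1/54
tracing s2 down its 2-map path: center (-1/2, -5/12), radius 1/72
tracing s1 down its 2-map path: center (-3/7, 3/7), radius 1/70
tracing s3 down its 2-map path: center (-15/28, 15/28), radius 1/84

s1: center (-3/7, 3/7), radius 1/70; s2: center (-1/2, -5/12), radius 1/72; s3: center (-15/28, 15/28), radius 1/84; s4: center (-7/12, -1/2), radius 1/54


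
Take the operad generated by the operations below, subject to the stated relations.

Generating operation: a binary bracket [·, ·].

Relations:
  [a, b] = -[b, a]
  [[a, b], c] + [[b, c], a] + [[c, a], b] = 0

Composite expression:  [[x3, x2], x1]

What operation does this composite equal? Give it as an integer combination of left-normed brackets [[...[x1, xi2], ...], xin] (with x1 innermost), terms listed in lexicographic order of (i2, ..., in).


[[x1, x2], x3] - [[x1, x3], x2]

Skip Jacobi rewriting: expand, keep x1-initial words, read off terms.
Composite bracket: [[x3, x2], x1]
Each bracket splits as ab - ba, giving 4 signed words (2^2 = 4).
Words beginning with x1 determine it all:
  the word x1x2x3 carries sign +1 and contributes +[[x1, x2], x3]
  the word x1x3x2 carries sign -1 and contributes -[[x1, x3], x2]
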